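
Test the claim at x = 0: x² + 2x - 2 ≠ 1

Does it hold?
x = 0: LHS = 0² + 2·0 - 2 = -2; -2 ≠ 1 — holds

The relation is satisfied at x = 0.

Answer: Yes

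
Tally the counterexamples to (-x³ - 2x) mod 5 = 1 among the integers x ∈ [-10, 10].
Counterexamples in [-10, 10]: {-10, -9, -8, -7, -6, -5, -4, -3, -2, -1, 0, 1, 2, 3, 4, 5, 6, 7, 8, 9, 10}.

Counting them gives 21 values.

Answer: 21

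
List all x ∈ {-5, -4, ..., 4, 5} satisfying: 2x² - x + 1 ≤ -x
Over all integers in [-5, 5], LHS − RHS is smallest at x = 0, where it equals 1:
x = 0: LHS = 2·0² - 0 + 1 = 1, RHS = -0 = 0; 1 ≤ 0 — FAILS
At the ends of the range:
x = -5: LHS = 2·(-5)² - (-5) + 1 = 56, RHS = -(-5) = 5; 56 ≤ 5 — FAILS
x = 5: LHS = 2·5² - 5 + 1 = 46; 46 ≤ -5 — FAILS
Hence LHS − RHS is never zero or negative, i.e. LHS > RHS throughout, so the claimed relation (≤) fails for every integer in [-5, 5].

Answer: None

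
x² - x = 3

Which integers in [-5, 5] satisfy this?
Track d = LHS − RHS over the integers in [-5, 5]. Equality would need d = 0, but d changes sign only between consecutive integers, jumping over 0:
x = -2: LHS = (-2)² - (-2) = 6; 6 = 3 — FAILS  (d = 3)
x = -1: LHS = (-1)² - (-1) = 2; 2 = 3 — FAILS  (d = -1)
x = 2: LHS = 2² - 2 = 2; 2 = 3 — FAILS  (d = -1)
x = 3: LHS = 3² - 3 = 6; 6 = 3 — FAILS  (d = 3)
Away from these crossings d keeps a constant sign, and checking every integer in [-5, 5] confirms d ≠ 0 throughout. Hence the two sides are never equal, so the claimed relation (=) fails for every integer in [-5, 5].

Answer: None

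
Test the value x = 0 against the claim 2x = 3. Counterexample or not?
Substitute x = 0 into the relation:
x = 0: LHS = 2·0 = 0; 0 = 3 — FAILS

Since the claim fails at x = 0, this value is a counterexample.

Answer: Yes, x = 0 is a counterexample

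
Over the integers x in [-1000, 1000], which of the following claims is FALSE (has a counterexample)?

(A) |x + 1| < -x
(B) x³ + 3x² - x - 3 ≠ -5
(A) x = 0: LHS = |0 + 1| = |1| = 1, RHS = -0 = 0; 1 < 0 — FAILS

(B) Track d = LHS − RHS over the integers in [-1000, 1000]. Equality would need d = 0, but d changes sign only between consecutive integers, jumping over 0:
x = -4: LHS = (-4)³ + 3·(-4)² - (-4) - 3 = -15; -15 ≠ -5 — holds  (d = -10)
x = -3: LHS = (-3)³ + 3·(-3)² - (-3) - 3 = 0; 0 ≠ -5 — holds  (d = 5)
Away from these crossings d keeps a constant sign, and checking every integer in [-1000, 1000] confirms d ≠ 0 throughout. Hence the two sides are never equal, so the relation holds for every integer in [-1000, 1000].

Only (A) has a counterexample.

Answer: A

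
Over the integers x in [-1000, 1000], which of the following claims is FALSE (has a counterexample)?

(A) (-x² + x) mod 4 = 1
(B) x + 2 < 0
(A) x = 0: LHS = (-0² + 0) mod 4 = 0 mod 4 = 0; 0 = 1 — FAILS
(B) x = 0: LHS = 0 + 2 = 2; 2 < 0 — FAILS

Answer: Both A and B are false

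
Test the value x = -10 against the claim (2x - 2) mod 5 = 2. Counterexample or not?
Substitute x = -10 into the relation:
x = -10: LHS = (2·(-10) - 2) mod 5 = (-22) mod 5 = 3; 3 = 2 — FAILS

Since the claim fails at x = -10, this value is a counterexample.

Answer: Yes, x = -10 is a counterexample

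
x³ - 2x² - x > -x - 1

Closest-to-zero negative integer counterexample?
Testing negative integers from -1 downward:
x = -1: LHS = (-1)³ - 2·(-1)² - (-1) = -2, RHS = -(-1) - 1 = 0; -2 > 0 — FAILS  ← closest negative counterexample to 0

Answer: x = -1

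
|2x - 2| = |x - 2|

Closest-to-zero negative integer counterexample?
Testing negative integers from -1 downward:
x = -1: LHS = |2·(-1) - 2| = |-4| = 4, RHS = |(-1) - 2| = |-3| = 3; 4 = 3 — FAILS  ← closest negative counterexample to 0

Answer: x = -1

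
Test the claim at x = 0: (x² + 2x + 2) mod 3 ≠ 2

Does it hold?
x = 0: LHS = (0² + 2·0 + 2) mod 3 = 2 mod 3 = 2; 2 ≠ 2 — FAILS

The relation fails at x = 0, so x = 0 is a counterexample.

Answer: No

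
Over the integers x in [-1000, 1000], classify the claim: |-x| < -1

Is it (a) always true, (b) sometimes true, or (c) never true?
An absolute value is never negative, so the left side is ≥ 0 for every x, while the right side is -1. Tightest case in [-1000, 1000] is x = 0:
x = 0: LHS = |-0| = |0| = 0; 0 < -1 — FAILS
Hence LHS − RHS is never negative, i.e. LHS ≥ RHS throughout, so the claimed relation (<) fails for every integer in [-1000, 1000].

No integer in the range satisfies it.

Answer: Never true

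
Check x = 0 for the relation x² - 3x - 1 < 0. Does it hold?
x = 0: LHS = 0² - 3·0 - 1 = -1; -1 < 0 — holds

The relation is satisfied at x = 0.

Answer: Yes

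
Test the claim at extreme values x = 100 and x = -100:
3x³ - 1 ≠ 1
x = 100: LHS = 3·100³ - 1 = 2999999; 2999999 ≠ 1 — holds
x = -100: LHS = 3·(-100)³ - 1 = -3000001; -3000001 ≠ 1 — holds

Answer: Yes, holds for both x = 100 and x = -100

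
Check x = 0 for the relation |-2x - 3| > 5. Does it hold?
x = 0: LHS = |-2·0 - 3| = |-3| = 3; 3 > 5 — FAILS

The relation fails at x = 0, so x = 0 is a counterexample.

Answer: No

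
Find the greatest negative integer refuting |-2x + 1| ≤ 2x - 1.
Testing negative integers from -1 downward:
x = -1: LHS = |-2·(-1) + 1| = |3| = 3, RHS = 2·(-1) - 1 = -3; 3 ≤ -3 — FAILS  ← closest negative counterexample to 0

Answer: x = -1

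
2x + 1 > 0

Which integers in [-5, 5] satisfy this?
Holds for: {0, 1, 2, 3, 4, 5}
Fails for: {-5, -4, -3, -2, -1}

Answer: {0, 1, 2, 3, 4, 5}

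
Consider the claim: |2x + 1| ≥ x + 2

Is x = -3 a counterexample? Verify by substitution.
Substitute x = -3 into the relation:
x = -3: LHS = |2·(-3) + 1| = |-5| = 5, RHS = (-3) + 2 = -1; 5 ≥ -1 — holds

The claim holds here, so x = -3 is not a counterexample. (A counterexample exists elsewhere, e.g. x = 0.)

Answer: No, x = -3 is not a counterexample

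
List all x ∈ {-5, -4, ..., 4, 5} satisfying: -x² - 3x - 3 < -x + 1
Over all integers in [-5, 5], LHS − RHS is largest at x = -1, where it equals -3:
x = -1: LHS = -(-1)² - 3·(-1) - 3 = -1, RHS = -(-1) + 1 = 2; -1 < 2 — holds
At the ends of the range:
x = -5: LHS = -(-5)² - 3·(-5) - 3 = -13, RHS = -(-5) + 1 = 6; -13 < 6 — holds
x = 5: LHS = -5² - 3·5 - 3 = -43, RHS = -5 + 1 = -4; -43 < -4 — holds
Hence LHS − RHS is never zero or positive, i.e. LHS < RHS throughout, so the relation holds for every integer in [-5, 5].

Answer: All integers in [-5, 5]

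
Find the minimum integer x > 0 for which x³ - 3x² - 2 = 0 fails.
Testing positive integers:
x = 1: LHS = 1³ - 3·1² - 2 = -4; -4 = 0 — FAILS  ← smallest positive counterexample

Answer: x = 1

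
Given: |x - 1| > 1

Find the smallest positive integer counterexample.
Testing positive integers:
x = 1: LHS = |1 - 1| = |0| = 0; 0 > 1 — FAILS  ← smallest positive counterexample

Answer: x = 1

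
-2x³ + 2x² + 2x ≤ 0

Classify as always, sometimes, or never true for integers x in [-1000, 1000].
Holds at x = 0: LHS = -2·0³ + 2·0² + 2·0 = 0; 0 ≤ 0 — holds
Fails at x = 1: LHS = -2·1³ + 2·1² + 2·1 = 2; 2 ≤ 0 — FAILS
It is satisfied by some integers in the range but not all.

Answer: Sometimes true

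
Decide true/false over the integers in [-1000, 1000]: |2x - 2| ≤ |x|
The claim fails at x = 0:
x = 0: LHS = |2·0 - 2| = |-2| = 2, RHS = |0| = 0; 2 ≤ 0 — FAILS

Because a single integer refutes it, the statement is false.

Answer: False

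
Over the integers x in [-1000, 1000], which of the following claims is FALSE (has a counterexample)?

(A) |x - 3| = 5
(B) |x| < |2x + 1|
(A) x = 0: LHS = |0 - 3| = |-3| = 3; 3 = 5 — FAILS
(B) x = -1: LHS = |-1| = 1, RHS = |2·(-1) + 1| = |-1| = 1; 1 < 1 — FAILS

Answer: Both A and B are false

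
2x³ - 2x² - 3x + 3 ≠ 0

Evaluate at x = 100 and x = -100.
x = 100: LHS = 2·100³ - 2·100² - 3·100 + 3 = 1979703; 1979703 ≠ 0 — holds
x = -100: LHS = 2·(-100)³ - 2·(-100)² - 3·(-100) + 3 = -2019697; -2019697 ≠ 0 — holds

Answer: Yes, holds for both x = 100 and x = -100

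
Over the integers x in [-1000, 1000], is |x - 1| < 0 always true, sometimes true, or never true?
An absolute value is never negative, so the left side is ≥ 0 for every x, while the right side is 0. Tightest case in [-1000, 1000] is x = 1:
x = 1: LHS = |1 - 1| = |0| = 0; 0 < 0 — FAILS
Hence LHS − RHS is never negative, i.e. LHS ≥ RHS throughout, so the claimed relation (<) fails for every integer in [-1000, 1000].

No integer in the range satisfies it.

Answer: Never true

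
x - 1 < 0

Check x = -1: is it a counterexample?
Substitute x = -1 into the relation:
x = -1: LHS = (-1) - 1 = -2; -2 < 0 — holds

The claim holds here, so x = -1 is not a counterexample. (A counterexample exists elsewhere, e.g. x = 1.)

Answer: No, x = -1 is not a counterexample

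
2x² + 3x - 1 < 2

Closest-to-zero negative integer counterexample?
Testing negative integers from -1 downward:
x = -1: LHS = 2·(-1)² + 3·(-1) - 1 = -2; -2 < 2 — holds
x = -2: LHS = 2·(-2)² + 3·(-2) - 1 = 1; 1 < 2 — holds
x = -3: LHS = 2·(-3)² + 3·(-3) - 1 = 8; 8 < 2 — FAILS  ← closest negative counterexample to 0

Answer: x = -3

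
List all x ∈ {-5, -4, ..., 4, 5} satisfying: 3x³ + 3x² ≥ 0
Holds for: {-1, 0, 1, 2, 3, 4, 5}
Fails for: {-5, -4, -3, -2}

Answer: {-1, 0, 1, 2, 3, 4, 5}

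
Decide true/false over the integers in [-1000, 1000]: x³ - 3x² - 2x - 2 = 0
The claim fails at x = 0:
x = 0: LHS = 0³ - 3·0² - 2·0 - 2 = -2; -2 = 0 — FAILS

Because a single integer refutes it, the statement is false.

Answer: False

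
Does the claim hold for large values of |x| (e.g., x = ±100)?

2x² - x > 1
x = 100: LHS = 2·100² - 100 = 19900; 19900 > 1 — holds
x = -100: LHS = 2·(-100)² - (-100) = 20100; 20100 > 1 — holds

Answer: Yes, holds for both x = 100 and x = -100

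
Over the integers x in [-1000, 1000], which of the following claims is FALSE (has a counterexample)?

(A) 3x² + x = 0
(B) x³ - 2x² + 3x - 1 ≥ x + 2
(A) x = 1: LHS = 3·1² + 1 = 4; 4 = 0 — FAILS
(B) x = 0: LHS = 0³ - 2·0² + 3·0 - 1 = -1, RHS = 0 + 2 = 2; -1 ≥ 2 — FAILS

Answer: Both A and B are false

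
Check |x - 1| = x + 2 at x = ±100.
x = 100: LHS = |100 - 1| = |99| = 99, RHS = 100 + 2 = 102; 99 = 102 — FAILS
x = -100: LHS = |(-100) - 1| = |-101| = 101, RHS = (-100) + 2 = -98; 101 = -98 — FAILS

Answer: No, fails for both x = 100 and x = -100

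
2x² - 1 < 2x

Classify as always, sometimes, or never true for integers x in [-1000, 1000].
Holds at x = 0: LHS = 2·0² - 1 = -1, RHS = 2·0 = 0; -1 < 0 — holds
Fails at x = -1: LHS = 2·(-1)² - 1 = 1, RHS = 2·(-1) = -2; 1 < -2 — FAILS
It is satisfied by some integers in the range but not all.

Answer: Sometimes true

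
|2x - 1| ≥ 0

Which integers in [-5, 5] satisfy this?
An absolute value is never negative, so the left side is ≥ 0 for every x, while the right side is 0. Tightest case in [-5, 5] is x = 0:
x = 0: LHS = |2·0 - 1| = |-1| = 1; 1 ≥ 0 — holds
Hence LHS − RHS is never negative, i.e. LHS ≥ RHS throughout, so the relation holds for every integer in [-5, 5].

Answer: All integers in [-5, 5]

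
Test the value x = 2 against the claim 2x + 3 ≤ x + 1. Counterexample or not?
Substitute x = 2 into the relation:
x = 2: LHS = 2·2 + 3 = 7, RHS = 2 + 1 = 3; 7 ≤ 3 — FAILS

Since the claim fails at x = 2, this value is a counterexample.

Answer: Yes, x = 2 is a counterexample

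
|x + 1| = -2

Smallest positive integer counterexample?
Testing positive integers:
x = 1: LHS = |1 + 1| = |2| = 2; 2 = -2 — FAILS  ← smallest positive counterexample

Answer: x = 1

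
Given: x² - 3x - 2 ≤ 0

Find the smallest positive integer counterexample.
Testing positive integers:
x = 1: LHS = 1² - 3·1 - 2 = -4; -4 ≤ 0 — holds
x = 2: LHS = 2² - 3·2 - 2 = -4; -4 ≤ 0 — holds
x = 3: LHS = 3² - 3·3 - 2 = -2; -2 ≤ 0 — holds
x = 4: LHS = 4² - 3·4 - 2 = 2; 2 ≤ 0 — FAILS  ← smallest positive counterexample

Answer: x = 4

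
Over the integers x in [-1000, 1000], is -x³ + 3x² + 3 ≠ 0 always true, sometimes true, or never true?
Track d = LHS − RHS over the integers in [-1000, 1000]. Equality would need d = 0, but d changes sign only between consecutive integers, jumping over 0:
x = 3: LHS = -3³ + 3·3² + 3 = 3; 3 ≠ 0 — holds  (d = 3)
x = 4: LHS = -4³ + 3·4² + 3 = -13; -13 ≠ 0 — holds  (d = -13)
Away from these crossings d keeps a constant sign, and checking every integer in [-1000, 1000] confirms d ≠ 0 throughout. Hence the two sides are never equal, so the relation holds for every integer in [-1000, 1000].

No counterexample exists.

Answer: Always true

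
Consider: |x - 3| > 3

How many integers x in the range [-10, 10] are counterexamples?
Counterexamples in [-10, 10]: {0, 1, 2, 3, 4, 5, 6}.

Counting them gives 7 values.

Answer: 7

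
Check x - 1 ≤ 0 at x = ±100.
x = 100: LHS = 100 - 1 = 99; 99 ≤ 0 — FAILS
x = -100: LHS = (-100) - 1 = -101; -101 ≤ 0 — holds

Answer: Partially: fails for x = 100, holds for x = -100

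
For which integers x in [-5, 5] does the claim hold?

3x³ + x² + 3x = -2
Track d = LHS − RHS over the integers in [-5, 5]. Equality would need d = 0, but d changes sign only between consecutive integers, jumping over 0:
x = -1: LHS = 3·(-1)³ + (-1)² + 3·(-1) = -5; -5 = -2 — FAILS  (d = -3)
x = 0: LHS = 3·0³ + 0² + 3·0 = 0; 0 = -2 — FAILS  (d = 2)
Away from these crossings d keeps a constant sign, and checking every integer in [-5, 5] confirms d ≠ 0 throughout. Hence the two sides are never equal, so the claimed relation (=) fails for every integer in [-5, 5].

Answer: None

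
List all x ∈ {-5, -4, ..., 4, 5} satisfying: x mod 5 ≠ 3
Holds for: {-5, -4, -3, -1, 0, 1, 2, 4, 5}
Fails for: {-2, 3}

Answer: {-5, -4, -3, -1, 0, 1, 2, 4, 5}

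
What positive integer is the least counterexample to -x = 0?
Testing positive integers:
x = 1: -1 = 0 — FAILS  ← smallest positive counterexample

Answer: x = 1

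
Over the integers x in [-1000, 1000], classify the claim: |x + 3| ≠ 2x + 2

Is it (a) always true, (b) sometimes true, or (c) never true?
Holds at x = 0: LHS = |0 + 3| = |3| = 3, RHS = 2·0 + 2 = 2; 3 ≠ 2 — holds
Fails at x = 1: LHS = |1 + 3| = |4| = 4, RHS = 2·1 + 2 = 4; 4 ≠ 4 — FAILS
It is satisfied by some integers in the range but not all.

Answer: Sometimes true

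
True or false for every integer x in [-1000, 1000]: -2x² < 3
Over all integers in [-1000, 1000], LHS − RHS is largest at x = 0, where it equals -3:
x = 0: LHS = -2·0² = 0; 0 < 3 — holds
At the ends of the range:
x = -1000: LHS = -2·(-1000)² = -2000000; -2000000 < 3 — holds
x = 1000: LHS = -2·1000² = -2000000; -2000000 < 3 — holds
Hence LHS − RHS is never zero or positive, i.e. LHS < RHS throughout, so the relation holds for every integer in [-1000, 1000].

No counterexample exists.

Answer: True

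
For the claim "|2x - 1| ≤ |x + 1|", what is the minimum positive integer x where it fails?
Testing positive integers:
x = 1: LHS = |2·1 - 1| = |1| = 1, RHS = |1 + 1| = |2| = 2; 1 ≤ 2 — holds
x = 2: LHS = |2·2 - 1| = |3| = 3, RHS = |2 + 1| = |3| = 3; 3 ≤ 3 — holds
x = 3: LHS = |2·3 - 1| = |5| = 5, RHS = |3 + 1| = |4| = 4; 5 ≤ 4 — FAILS  ← smallest positive counterexample

Answer: x = 3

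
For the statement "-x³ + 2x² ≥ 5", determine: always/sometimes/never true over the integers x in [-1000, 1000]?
Holds at x = -2: LHS = -(-2)³ + 2·(-2)² = 16; 16 ≥ 5 — holds
Fails at x = 0: LHS = -0³ + 2·0² = 0; 0 ≥ 5 — FAILS
It is satisfied by some integers in the range but not all.

Answer: Sometimes true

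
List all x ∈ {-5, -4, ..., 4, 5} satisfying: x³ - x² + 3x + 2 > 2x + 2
Holds for: {1, 2, 3, 4, 5}
Fails for: {-5, -4, -3, -2, -1, 0}

Answer: {1, 2, 3, 4, 5}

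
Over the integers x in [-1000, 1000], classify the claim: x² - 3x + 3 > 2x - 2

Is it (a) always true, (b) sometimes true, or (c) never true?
Holds at x = 0: LHS = 0² - 3·0 + 3 = 3, RHS = 2·0 - 2 = -2; 3 > -2 — holds
Fails at x = 2: LHS = 2² - 3·2 + 3 = 1, RHS = 2·2 - 2 = 2; 1 > 2 — FAILS
It is satisfied by some integers in the range but not all.

Answer: Sometimes true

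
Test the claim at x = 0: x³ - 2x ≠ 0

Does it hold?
x = 0: LHS = 0³ - 2·0 = 0; 0 ≠ 0 — FAILS

The relation fails at x = 0, so x = 0 is a counterexample.

Answer: No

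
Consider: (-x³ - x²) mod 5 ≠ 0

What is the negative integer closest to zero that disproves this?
Testing negative integers from -1 downward:
x = -1: LHS = (-(-1)³ - (-1)²) mod 5 = 0 mod 5 = 0; 0 ≠ 0 — FAILS  ← closest negative counterexample to 0

Answer: x = -1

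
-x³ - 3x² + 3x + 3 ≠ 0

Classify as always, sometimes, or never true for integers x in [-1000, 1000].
Track d = LHS − RHS over the integers in [-1000, 1000]. Equality would need d = 0, but d changes sign only between consecutive integers, jumping over 0:
x = -4: LHS = -(-4)³ - 3·(-4)² + 3·(-4) + 3 = 7; 7 ≠ 0 — holds  (d = 7)
x = -3: LHS = -(-3)³ - 3·(-3)² + 3·(-3) + 3 = -6; -6 ≠ 0 — holds  (d = -6)
x = -1: LHS = -(-1)³ - 3·(-1)² + 3·(-1) + 3 = -2; -2 ≠ 0 — holds  (d = -2)
x = 0: LHS = -0³ - 3·0² + 3·0 + 3 = 3; 3 ≠ 0 — holds  (d = 3)
x = 1: LHS = -1³ - 3·1² + 3·1 + 3 = 2; 2 ≠ 0 — holds  (d = 2)
x = 2: LHS = -2³ - 3·2² + 3·2 + 3 = -11; -11 ≠ 0 — holds  (d = -11)
Away from these crossings d keeps a constant sign, and checking every integer in [-1000, 1000] confirms d ≠ 0 throughout. Hence the two sides are never equal, so the relation holds for every integer in [-1000, 1000].

No counterexample exists.

Answer: Always true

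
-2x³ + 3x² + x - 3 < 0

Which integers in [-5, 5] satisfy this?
Holds for: {0, 1, 2, 3, 4, 5}
Fails for: {-5, -4, -3, -2, -1}

Answer: {0, 1, 2, 3, 4, 5}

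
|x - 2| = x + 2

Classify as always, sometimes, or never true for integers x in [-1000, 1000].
Holds at x = 0: LHS = |0 - 2| = |-2| = 2, RHS = 0 + 2 = 2; 2 = 2 — holds
Fails at x = 1: LHS = |1 - 2| = |-1| = 1, RHS = 1 + 2 = 3; 1 = 3 — FAILS
It is satisfied by some integers in the range but not all.

Answer: Sometimes true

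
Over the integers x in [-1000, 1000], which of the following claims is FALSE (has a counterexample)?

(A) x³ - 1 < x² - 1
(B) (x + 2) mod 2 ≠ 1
(A) x = 0: LHS = 0³ - 1 = -1, RHS = 0² - 1 = -1; -1 < -1 — FAILS
(B) x = 1: LHS = (1 + 2) mod 2 = 3 mod 2 = 1; 1 ≠ 1 — FAILS

Answer: Both A and B are false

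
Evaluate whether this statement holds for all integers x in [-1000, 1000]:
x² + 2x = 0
The claim fails at x = 1:
x = 1: LHS = 1² + 2·1 = 3; 3 = 0 — FAILS

Because a single integer refutes it, the statement is false.

Answer: False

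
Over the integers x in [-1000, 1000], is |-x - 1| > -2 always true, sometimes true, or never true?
An absolute value is never negative, so the left side is ≥ 0 for every x, while the right side is -2. Tightest case in [-1000, 1000] is x = -1:
x = -1: LHS = |-(-1) - 1| = |0| = 0; 0 > -2 — holds
Hence LHS − RHS is never zero or negative, i.e. LHS > RHS throughout, so the relation holds for every integer in [-1000, 1000].

No counterexample exists.

Answer: Always true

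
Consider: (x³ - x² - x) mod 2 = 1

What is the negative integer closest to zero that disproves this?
Testing negative integers from -1 downward:
x = -1: LHS = ((-1)³ - (-1)² - (-1)) mod 2 = (-1) mod 2 = 1; 1 = 1 — holds
x = -2: LHS = ((-2)³ - (-2)² - (-2)) mod 2 = (-10) mod 2 = 0; 0 = 1 — FAILS  ← closest negative counterexample to 0

Answer: x = -2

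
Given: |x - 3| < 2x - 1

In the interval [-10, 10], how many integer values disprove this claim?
Counterexamples in [-10, 10]: {-10, -9, -8, -7, -6, -5, -4, -3, -2, -1, 0, 1}.

Counting them gives 12 values.

Answer: 12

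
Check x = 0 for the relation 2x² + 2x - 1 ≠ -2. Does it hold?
x = 0: LHS = 2·0² + 2·0 - 1 = -1; -1 ≠ -2 — holds

The relation is satisfied at x = 0.

Answer: Yes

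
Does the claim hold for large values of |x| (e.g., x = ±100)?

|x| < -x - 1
x = 100: LHS = |100| = 100, RHS = -100 - 1 = -101; 100 < -101 — FAILS
x = -100: LHS = |-100| = 100, RHS = -(-100) - 1 = 99; 100 < 99 — FAILS

Answer: No, fails for both x = 100 and x = -100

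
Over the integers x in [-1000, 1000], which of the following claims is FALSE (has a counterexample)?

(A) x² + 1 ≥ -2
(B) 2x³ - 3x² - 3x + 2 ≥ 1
(A) Over all integers in [-1000, 1000], LHS − RHS is smallest at x = 0, where it equals 3:
x = 0: LHS = 0² + 1 = 1; 1 ≥ -2 — holds
At the ends of the range:
x = -1000: LHS = (-1000)² + 1 = 1000001; 1000001 ≥ -2 — holds
x = 1000: LHS = 1000² + 1 = 1000001; 1000001 ≥ -2 — holds
Hence LHS − RHS is never negative, i.e. LHS ≥ RHS throughout, so the relation holds for every integer in [-1000, 1000].

(B) x = 1: LHS = 2·1³ - 3·1² - 3·1 + 2 = -2; -2 ≥ 1 — FAILS

Only (B) has a counterexample.

Answer: B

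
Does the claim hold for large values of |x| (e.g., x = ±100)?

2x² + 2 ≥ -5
x = 100: LHS = 2·100² + 2 = 20002; 20002 ≥ -5 — holds
x = -100: LHS = 2·(-100)² + 2 = 20002; 20002 ≥ -5 — holds

Answer: Yes, holds for both x = 100 and x = -100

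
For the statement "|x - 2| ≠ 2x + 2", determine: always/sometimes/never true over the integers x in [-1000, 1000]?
Holds at x = 1: LHS = |1 - 2| = |-1| = 1, RHS = 2·1 + 2 = 4; 1 ≠ 4 — holds
Fails at x = 0: LHS = |0 - 2| = |-2| = 2, RHS = 2·0 + 2 = 2; 2 ≠ 2 — FAILS
It is satisfied by some integers in the range but not all.

Answer: Sometimes true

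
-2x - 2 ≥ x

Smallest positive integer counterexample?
Testing positive integers:
x = 1: LHS = -2·1 - 2 = -4; -4 ≥ 1 — FAILS  ← smallest positive counterexample

Answer: x = 1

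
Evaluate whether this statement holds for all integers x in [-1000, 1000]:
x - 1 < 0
The claim fails at x = 1:
x = 1: LHS = 1 - 1 = 0; 0 < 0 — FAILS

Because a single integer refutes it, the statement is false.

Answer: False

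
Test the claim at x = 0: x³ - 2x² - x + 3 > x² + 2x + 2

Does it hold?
x = 0: LHS = 0³ - 2·0² - 0 + 3 = 3, RHS = 0² + 2·0 + 2 = 2; 3 > 2 — holds

The relation is satisfied at x = 0.

Answer: Yes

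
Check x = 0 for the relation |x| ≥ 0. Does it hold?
x = 0: LHS = |0| = 0; 0 ≥ 0 — holds

The relation is satisfied at x = 0.

Answer: Yes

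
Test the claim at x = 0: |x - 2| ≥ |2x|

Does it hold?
x = 0: LHS = |0 - 2| = |-2| = 2, RHS = |2·0| = |0| = 0; 2 ≥ 0 — holds

The relation is satisfied at x = 0.

Answer: Yes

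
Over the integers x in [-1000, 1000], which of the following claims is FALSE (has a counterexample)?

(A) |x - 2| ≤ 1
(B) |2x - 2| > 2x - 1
(A) x = 0: LHS = |0 - 2| = |-2| = 2; 2 ≤ 1 — FAILS
(B) x = 1: LHS = |2·1 - 2| = |0| = 0, RHS = 2·1 - 1 = 1; 0 > 1 — FAILS

Answer: Both A and B are false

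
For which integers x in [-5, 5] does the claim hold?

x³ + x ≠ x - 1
Holds for: {-5, -4, -3, -2, 0, 1, 2, 3, 4, 5}
Fails for: {-1}

Answer: {-5, -4, -3, -2, 0, 1, 2, 3, 4, 5}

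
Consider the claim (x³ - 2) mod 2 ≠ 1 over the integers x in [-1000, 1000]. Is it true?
The claim fails at x = 1:
x = 1: LHS = (1³ - 2) mod 2 = (-1) mod 2 = 1; 1 ≠ 1 — FAILS

Because a single integer refutes it, the statement is false.

Answer: False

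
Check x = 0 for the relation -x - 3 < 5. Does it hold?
x = 0: LHS = -0 - 3 = -3; -3 < 5 — holds

The relation is satisfied at x = 0.

Answer: Yes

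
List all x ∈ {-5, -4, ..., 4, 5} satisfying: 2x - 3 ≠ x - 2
Holds for: {-5, -4, -3, -2, -1, 0, 2, 3, 4, 5}
Fails for: {1}

Answer: {-5, -4, -3, -2, -1, 0, 2, 3, 4, 5}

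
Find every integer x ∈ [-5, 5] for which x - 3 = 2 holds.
Holds for: {5}
Fails for: {-5, -4, -3, -2, -1, 0, 1, 2, 3, 4}

Answer: {5}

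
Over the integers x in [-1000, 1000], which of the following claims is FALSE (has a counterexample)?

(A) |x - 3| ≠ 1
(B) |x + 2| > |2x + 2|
(A) x = 2: LHS = |2 - 3| = |-1| = 1; 1 ≠ 1 — FAILS
(B) x = 0: LHS = |0 + 2| = |2| = 2, RHS = |2·0 + 2| = |2| = 2; 2 > 2 — FAILS

Answer: Both A and B are false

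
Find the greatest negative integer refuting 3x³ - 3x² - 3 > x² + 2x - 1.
Testing negative integers from -1 downward:
x = -1: LHS = 3·(-1)³ - 3·(-1)² - 3 = -9, RHS = (-1)² + 2·(-1) - 1 = -2; -9 > -2 — FAILS  ← closest negative counterexample to 0

Answer: x = -1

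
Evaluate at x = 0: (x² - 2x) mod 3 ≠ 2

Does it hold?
x = 0: LHS = (0² - 2·0) mod 3 = 0 mod 3 = 0; 0 ≠ 2 — holds

The relation is satisfied at x = 0.

Answer: Yes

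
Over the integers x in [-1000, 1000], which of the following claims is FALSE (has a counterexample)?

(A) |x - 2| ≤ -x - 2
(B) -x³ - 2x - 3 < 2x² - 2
(A) x = 0: LHS = |0 - 2| = |-2| = 2, RHS = -0 - 2 = -2; 2 ≤ -2 — FAILS
(B) x = -1: LHS = -(-1)³ - 2·(-1) - 3 = 0, RHS = 2·(-1)² - 2 = 0; 0 < 0 — FAILS

Answer: Both A and B are false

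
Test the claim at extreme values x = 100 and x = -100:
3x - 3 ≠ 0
x = 100: LHS = 3·100 - 3 = 297; 297 ≠ 0 — holds
x = -100: LHS = 3·(-100) - 3 = -303; -303 ≠ 0 — holds

Answer: Yes, holds for both x = 100 and x = -100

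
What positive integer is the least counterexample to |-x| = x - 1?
Testing positive integers:
x = 1: LHS = |-1| = 1, RHS = 1 - 1 = 0; 1 = 0 — FAILS  ← smallest positive counterexample

Answer: x = 1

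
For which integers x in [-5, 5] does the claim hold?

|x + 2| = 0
Holds for: {-2}
Fails for: {-5, -4, -3, -1, 0, 1, 2, 3, 4, 5}

Answer: {-2}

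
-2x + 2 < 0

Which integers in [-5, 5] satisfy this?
Holds for: {2, 3, 4, 5}
Fails for: {-5, -4, -3, -2, -1, 0, 1}

Answer: {2, 3, 4, 5}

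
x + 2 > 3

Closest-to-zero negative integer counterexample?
Testing negative integers from -1 downward:
x = -1: LHS = (-1) + 2 = 1; 1 > 3 — FAILS  ← closest negative counterexample to 0

Answer: x = -1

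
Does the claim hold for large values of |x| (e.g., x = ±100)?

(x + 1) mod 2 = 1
x = 100: LHS = (100 + 1) mod 2 = 101 mod 2 = 1; 1 = 1 — holds
x = -100: LHS = ((-100) + 1) mod 2 = (-99) mod 2 = 1; 1 = 1 — holds

Answer: Yes, holds for both x = 100 and x = -100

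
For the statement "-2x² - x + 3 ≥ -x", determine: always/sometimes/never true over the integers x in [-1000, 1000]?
Holds at x = 0: LHS = -2·0² - 0 + 3 = 3, RHS = -0 = 0; 3 ≥ 0 — holds
Fails at x = 2: LHS = -2·2² - 2 + 3 = -7; -7 ≥ -2 — FAILS
It is satisfied by some integers in the range but not all.

Answer: Sometimes true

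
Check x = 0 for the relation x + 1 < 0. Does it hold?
x = 0: LHS = 0 + 1 = 1; 1 < 0 — FAILS

The relation fails at x = 0, so x = 0 is a counterexample.

Answer: No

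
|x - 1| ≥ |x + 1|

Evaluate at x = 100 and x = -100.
x = 100: LHS = |100 - 1| = |99| = 99, RHS = |100 + 1| = |101| = 101; 99 ≥ 101 — FAILS
x = -100: LHS = |(-100) - 1| = |-101| = 101, RHS = |(-100) + 1| = |-99| = 99; 101 ≥ 99 — holds

Answer: Partially: fails for x = 100, holds for x = -100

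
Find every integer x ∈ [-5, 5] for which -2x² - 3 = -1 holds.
Over all integers in [-5, 5], LHS − RHS is always negative; it is closest to 0 at x = 0, where it equals -2:
x = 0: LHS = -2·0² - 3 = -3; -3 = -1 — FAILS
At the ends of the range:
x = -5: LHS = -2·(-5)² - 3 = -53; -53 = -1 — FAILS
x = 5: LHS = -2·5² - 3 = -53; -53 = -1 — FAILS
Hence LHS − RHS is never 0, i.e. the two sides are never equal, so the claimed relation (=) fails for every integer in [-5, 5].

Answer: None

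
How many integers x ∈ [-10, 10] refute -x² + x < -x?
Counterexamples in [-10, 10]: {0, 1, 2}.

Counting them gives 3 values.

Answer: 3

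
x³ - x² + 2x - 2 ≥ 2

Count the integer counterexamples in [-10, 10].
Counterexamples in [-10, 10]: {-10, -9, -8, -7, -6, -5, -4, -3, -2, -1, 0, 1}.

Counting them gives 12 values.

Answer: 12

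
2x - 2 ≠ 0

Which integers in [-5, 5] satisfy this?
Holds for: {-5, -4, -3, -2, -1, 0, 2, 3, 4, 5}
Fails for: {1}

Answer: {-5, -4, -3, -2, -1, 0, 2, 3, 4, 5}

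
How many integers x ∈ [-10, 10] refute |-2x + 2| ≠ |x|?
Counterexamples in [-10, 10]: {2}.

Counting them gives 1 values.

Answer: 1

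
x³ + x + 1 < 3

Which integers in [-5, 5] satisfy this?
Holds for: {-5, -4, -3, -2, -1, 0}
Fails for: {1, 2, 3, 4, 5}

Answer: {-5, -4, -3, -2, -1, 0}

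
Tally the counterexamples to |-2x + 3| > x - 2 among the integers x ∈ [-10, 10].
Over all integers in [-10, 10], LHS − RHS is smallest at x = 2, where it equals 1:
x = 2: LHS = |-2·2 + 3| = |-1| = 1, RHS = 2 - 2 = 0; 1 > 0 — holds
At the ends of the range:
x = -10: LHS = |-2·(-10) + 3| = |23| = 23, RHS = (-10) - 2 = -12; 23 > -12 — holds
x = 10: LHS = |-2·10 + 3| = |-17| = 17, RHS = 10 - 2 = 8; 17 > 8 — holds
Hence LHS − RHS is never zero or negative, i.e. LHS > RHS throughout, so the relation holds for every integer in [-10, 10].

No counterexample appears in that range.

Answer: 0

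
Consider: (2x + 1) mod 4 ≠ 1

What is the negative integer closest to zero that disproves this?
Testing negative integers from -1 downward:
x = -1: LHS = (2·(-1) + 1) mod 4 = (-1) mod 4 = 3; 3 ≠ 1 — holds
x = -2: LHS = (2·(-2) + 1) mod 4 = (-3) mod 4 = 1; 1 ≠ 1 — FAILS  ← closest negative counterexample to 0

Answer: x = -2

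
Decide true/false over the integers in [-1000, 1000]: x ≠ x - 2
Over all integers in [-1000, 1000], LHS − RHS is always positive; it is smallest at x = 0, where it equals 2:
x = 0: RHS = 0 - 2 = -2; 0 ≠ -2 — holds
At the ends of the range:
x = -1000: RHS = (-1000) - 2 = -1002; -1000 ≠ -1002 — holds
x = 1000: RHS = 1000 - 2 = 998; 1000 ≠ 998 — holds
Hence LHS − RHS is never 0, i.e. the two sides are never equal, so the relation holds for every integer in [-1000, 1000].

No counterexample exists.

Answer: True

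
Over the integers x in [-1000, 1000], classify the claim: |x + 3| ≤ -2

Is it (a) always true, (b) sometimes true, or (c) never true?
An absolute value is never negative, so the left side is ≥ 0 for every x, while the right side is -2. Tightest case in [-1000, 1000] is x = -3:
x = -3: LHS = |(-3) + 3| = |0| = 0; 0 ≤ -2 — FAILS
Hence LHS − RHS is never zero or negative, i.e. LHS > RHS throughout, so the claimed relation (≤) fails for every integer in [-1000, 1000].

No integer in the range satisfies it.

Answer: Never true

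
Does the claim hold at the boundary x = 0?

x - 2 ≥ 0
x = 0: LHS = 0 - 2 = -2; -2 ≥ 0 — FAILS

The relation fails at x = 0, so x = 0 is a counterexample.

Answer: No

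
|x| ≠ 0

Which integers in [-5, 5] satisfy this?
Holds for: {-5, -4, -3, -2, -1, 1, 2, 3, 4, 5}
Fails for: {0}

Answer: {-5, -4, -3, -2, -1, 1, 2, 3, 4, 5}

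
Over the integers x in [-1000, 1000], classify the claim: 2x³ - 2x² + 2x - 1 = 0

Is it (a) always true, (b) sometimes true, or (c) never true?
Track d = LHS − RHS over the integers in [-1000, 1000]. Equality would need d = 0, but d changes sign only between consecutive integers, jumping over 0:
x = 0: LHS = 2·0³ - 2·0² + 2·0 - 1 = -1; -1 = 0 — FAILS  (d = -1)
x = 1: LHS = 2·1³ - 2·1² + 2·1 - 1 = 1; 1 = 0 — FAILS  (d = 1)
Away from these crossings d keeps a constant sign, and checking every integer in [-1000, 1000] confirms d ≠ 0 throughout. Hence the two sides are never equal, so the claimed relation (=) fails for every integer in [-1000, 1000].

No integer in the range satisfies it.

Answer: Never true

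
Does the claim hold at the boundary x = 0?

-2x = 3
x = 0: LHS = -2·0 = 0; 0 = 3 — FAILS

The relation fails at x = 0, so x = 0 is a counterexample.

Answer: No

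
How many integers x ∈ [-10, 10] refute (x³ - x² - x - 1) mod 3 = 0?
Counterexamples in [-10, 10]: {-10, -9, -8, -7, -6, -5, -4, -3, -2, -1, 0, 1, 2, 3, 4, 5, 6, 7, 8, 9, 10}.

Counting them gives 21 values.

Answer: 21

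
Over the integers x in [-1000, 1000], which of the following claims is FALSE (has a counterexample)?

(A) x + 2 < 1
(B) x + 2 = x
(A) x = 0: LHS = 0 + 2 = 2; 2 < 1 — FAILS
(B) x = 0: LHS = 0 + 2 = 2; 2 = 0 — FAILS

Answer: Both A and B are false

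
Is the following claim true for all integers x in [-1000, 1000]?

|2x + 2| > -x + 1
The claim fails at x = -1:
x = -1: LHS = |2·(-1) + 2| = |0| = 0, RHS = -(-1) + 1 = 2; 0 > 2 — FAILS

Because a single integer refutes it, the statement is false.

Answer: False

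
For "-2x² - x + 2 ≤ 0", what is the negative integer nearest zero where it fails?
Testing negative integers from -1 downward:
x = -1: LHS = -2·(-1)² - (-1) + 2 = 1; 1 ≤ 0 — FAILS  ← closest negative counterexample to 0

Answer: x = -1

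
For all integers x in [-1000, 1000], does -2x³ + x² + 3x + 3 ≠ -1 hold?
Track d = LHS − RHS over the integers in [-1000, 1000]. Equality would need d = 0, but d changes sign only between consecutive integers, jumping over 0:
x = 1: LHS = -2·1³ + 1² + 3·1 + 3 = 5; 5 ≠ -1 — holds  (d = 6)
x = 2: LHS = -2·2³ + 2² + 3·2 + 3 = -3; -3 ≠ -1 — holds  (d = -2)
Away from these crossings d keeps a constant sign, and checking every integer in [-1000, 1000] confirms d ≠ 0 throughout. Hence the two sides are never equal, so the relation holds for every integer in [-1000, 1000].

No counterexample exists.

Answer: True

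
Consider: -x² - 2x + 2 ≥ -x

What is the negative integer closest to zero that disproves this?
Testing negative integers from -1 downward:
x = -1: LHS = -(-1)² - 2·(-1) + 2 = 3, RHS = -(-1) = 1; 3 ≥ 1 — holds
x = -2: LHS = -(-2)² - 2·(-2) + 2 = 2, RHS = -(-2) = 2; 2 ≥ 2 — holds
x = -3: LHS = -(-3)² - 2·(-3) + 2 = -1, RHS = -(-3) = 3; -1 ≥ 3 — FAILS  ← closest negative counterexample to 0

Answer: x = -3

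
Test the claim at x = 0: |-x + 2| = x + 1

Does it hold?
x = 0: LHS = |-0 + 2| = |2| = 2, RHS = 0 + 1 = 1; 2 = 1 — FAILS

The relation fails at x = 0, so x = 0 is a counterexample.

Answer: No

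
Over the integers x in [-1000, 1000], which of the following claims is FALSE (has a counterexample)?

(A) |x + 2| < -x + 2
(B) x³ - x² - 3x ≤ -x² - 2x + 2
(A) x = 0: LHS = |0 + 2| = |2| = 2, RHS = -0 + 2 = 2; 2 < 2 — FAILS
(B) x = 2: LHS = 2³ - 2² - 3·2 = -2, RHS = -2² - 2·2 + 2 = -6; -2 ≤ -6 — FAILS

Answer: Both A and B are false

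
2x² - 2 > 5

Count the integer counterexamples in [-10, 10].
Counterexamples in [-10, 10]: {-1, 0, 1}.

Counting them gives 3 values.

Answer: 3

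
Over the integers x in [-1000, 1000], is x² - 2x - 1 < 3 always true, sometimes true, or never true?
Holds at x = 0: LHS = 0² - 2·0 - 1 = -1; -1 < 3 — holds
Fails at x = -2: LHS = (-2)² - 2·(-2) - 1 = 7; 7 < 3 — FAILS
It is satisfied by some integers in the range but not all.

Answer: Sometimes true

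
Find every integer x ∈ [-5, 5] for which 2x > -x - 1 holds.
Holds for: {0, 1, 2, 3, 4, 5}
Fails for: {-5, -4, -3, -2, -1}

Answer: {0, 1, 2, 3, 4, 5}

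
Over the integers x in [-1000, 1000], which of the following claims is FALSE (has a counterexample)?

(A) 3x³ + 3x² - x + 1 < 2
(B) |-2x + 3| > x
(A) x = 1: LHS = 3·1³ + 3·1² - 1 + 1 = 6; 6 < 2 — FAILS
(B) x = 1: LHS = |-2·1 + 3| = |1| = 1; 1 > 1 — FAILS

Answer: Both A and B are false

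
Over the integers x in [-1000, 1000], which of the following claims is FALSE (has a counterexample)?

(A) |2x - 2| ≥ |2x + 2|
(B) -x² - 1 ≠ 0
(A) x = 1: LHS = |2·1 - 2| = |0| = 0, RHS = |2·1 + 2| = |4| = 4; 0 ≥ 4 — FAILS

(B) Over all integers in [-1000, 1000], LHS − RHS is always negative; it is closest to 0 at x = 0, where it equals -1:
x = 0: LHS = -0² - 1 = -1; -1 ≠ 0 — holds
At the ends of the range:
x = -1000: LHS = -(-1000)² - 1 = -1000001; -1000001 ≠ 0 — holds
x = 1000: LHS = -1000² - 1 = -1000001; -1000001 ≠ 0 — holds
Hence LHS − RHS is never 0, i.e. the two sides are never equal, so the relation holds for every integer in [-1000, 1000].

Only (A) has a counterexample.

Answer: A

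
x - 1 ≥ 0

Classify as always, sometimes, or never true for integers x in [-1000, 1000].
Holds at x = 1: LHS = 1 - 1 = 0; 0 ≥ 0 — holds
Fails at x = 0: LHS = 0 - 1 = -1; -1 ≥ 0 — FAILS
It is satisfied by some integers in the range but not all.

Answer: Sometimes true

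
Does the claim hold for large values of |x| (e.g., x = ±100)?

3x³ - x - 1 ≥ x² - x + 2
x = 100: LHS = 3·100³ - 100 - 1 = 2999899, RHS = 100² - 100 + 2 = 9902; 2999899 ≥ 9902 — holds
x = -100: LHS = 3·(-100)³ - (-100) - 1 = -2999901, RHS = (-100)² - (-100) + 2 = 10102; -2999901 ≥ 10102 — FAILS

Answer: Partially: holds for x = 100, fails for x = -100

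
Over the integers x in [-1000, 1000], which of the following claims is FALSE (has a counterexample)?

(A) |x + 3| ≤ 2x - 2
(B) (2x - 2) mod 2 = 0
(A) x = 0: LHS = |0 + 3| = |3| = 3, RHS = 2·0 - 2 = -2; 3 ≤ -2 — FAILS

(B) For a polynomial with integer coefficients, its value mod 2 depends only on x mod 2, so it suffices to check one representative of each residue class, x = 0, 1:
x = 0: LHS = (2·0 - 2) mod 2 = (-2) mod 2 = 0; 0 = 0 — holds
x = 1: LHS = (2·1 - 2) mod 2 = 0 mod 2 = 0; 0 = 0 — holds
The relation holds in every residue class, so the relation holds for every integer in [-1000, 1000].

Only (A) has a counterexample.

Answer: A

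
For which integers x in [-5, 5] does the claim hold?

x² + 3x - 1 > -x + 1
Holds for: {-5, 1, 2, 3, 4, 5}
Fails for: {-4, -3, -2, -1, 0}

Answer: {-5, 1, 2, 3, 4, 5}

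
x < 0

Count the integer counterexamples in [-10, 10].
Counterexamples in [-10, 10]: {0, 1, 2, 3, 4, 5, 6, 7, 8, 9, 10}.

Counting them gives 11 values.

Answer: 11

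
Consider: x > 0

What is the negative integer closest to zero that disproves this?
Testing negative integers from -1 downward:
x = -1: -1 > 0 — FAILS  ← closest negative counterexample to 0

Answer: x = -1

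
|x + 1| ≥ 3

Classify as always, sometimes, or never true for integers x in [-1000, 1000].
Holds at x = 2: LHS = |2 + 1| = |3| = 3; 3 ≥ 3 — holds
Fails at x = 0: LHS = |0 + 1| = |1| = 1; 1 ≥ 3 — FAILS
It is satisfied by some integers in the range but not all.

Answer: Sometimes true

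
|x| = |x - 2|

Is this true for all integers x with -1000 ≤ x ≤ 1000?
The claim fails at x = 0:
x = 0: LHS = |0| = 0, RHS = |0 - 2| = |-2| = 2; 0 = 2 — FAILS

Because a single integer refutes it, the statement is false.

Answer: False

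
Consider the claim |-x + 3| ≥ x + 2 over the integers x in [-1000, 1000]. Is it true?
The claim fails at x = 1:
x = 1: LHS = |-1 + 3| = |2| = 2, RHS = 1 + 2 = 3; 2 ≥ 3 — FAILS

Because a single integer refutes it, the statement is false.

Answer: False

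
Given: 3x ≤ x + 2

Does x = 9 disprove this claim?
Substitute x = 9 into the relation:
x = 9: LHS = 3·9 = 27, RHS = 9 + 2 = 11; 27 ≤ 11 — FAILS

Since the claim fails at x = 9, this value is a counterexample.

Answer: Yes, x = 9 is a counterexample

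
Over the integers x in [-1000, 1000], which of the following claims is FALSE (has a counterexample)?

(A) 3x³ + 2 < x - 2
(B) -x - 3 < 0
(A) x = 0: LHS = 3·0³ + 2 = 2, RHS = 0 - 2 = -2; 2 < -2 — FAILS
(B) x = -3: LHS = -(-3) - 3 = 0; 0 < 0 — FAILS

Answer: Both A and B are false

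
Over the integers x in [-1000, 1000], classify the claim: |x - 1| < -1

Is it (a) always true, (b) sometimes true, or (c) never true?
An absolute value is never negative, so the left side is ≥ 0 for every x, while the right side is -1. Tightest case in [-1000, 1000] is x = 1:
x = 1: LHS = |1 - 1| = |0| = 0; 0 < -1 — FAILS
Hence LHS − RHS is never negative, i.e. LHS ≥ RHS throughout, so the claimed relation (<) fails for every integer in [-1000, 1000].

No integer in the range satisfies it.

Answer: Never true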